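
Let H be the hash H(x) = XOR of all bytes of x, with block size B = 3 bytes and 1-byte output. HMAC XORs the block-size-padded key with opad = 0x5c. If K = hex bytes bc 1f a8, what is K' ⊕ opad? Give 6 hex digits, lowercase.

e043f4

Key hex bytes bc 1f a8 is exactly B = 3 bytes: K' = bc 1f a8.
XOR each byte with 0x5c: bc⊕5c=e0, 1f⊕5c=43, a8⊕5c=f4.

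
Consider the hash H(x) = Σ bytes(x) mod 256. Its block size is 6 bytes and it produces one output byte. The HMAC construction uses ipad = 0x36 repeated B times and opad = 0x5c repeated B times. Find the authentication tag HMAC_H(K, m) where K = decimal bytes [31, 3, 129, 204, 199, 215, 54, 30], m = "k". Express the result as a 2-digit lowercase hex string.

d9

Key decimal bytes [31, 3, 129, 204, 199, 215, 54, 30] = 1f 03 81 cc c7 d7 36 1e is 8 bytes > B = 6, so hash it first: H(key) = 61, then zero-pad to 6 bytes: K' = 61 00 00 00 00 00.
K' ⊕ ipad = 57 36 36 36 36 36.  K' ⊕ opad = 3d 5c 5c 5c 5c 5c.
Inner input = (K'⊕ipad) ∥ m = 57 36 36 36 36 36 ∥ 6b.
Inner hash: sum = 87+54+54+54+54+54+107 = 464; mod 256 = 208 → d0.
Outer input = (K'⊕opad) ∥ inner = 3d 5c 5c 5c 5c 5c ∥ d0.
Outer hash (tag): sum = 61+92+92+92+92+92+208 = 729; mod 256 = 217 → d9.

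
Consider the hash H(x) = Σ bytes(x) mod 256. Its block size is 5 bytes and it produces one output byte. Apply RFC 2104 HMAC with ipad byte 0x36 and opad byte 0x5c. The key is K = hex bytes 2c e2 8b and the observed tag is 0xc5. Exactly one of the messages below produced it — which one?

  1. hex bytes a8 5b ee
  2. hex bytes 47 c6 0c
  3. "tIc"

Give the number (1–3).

Key hex bytes 2c e2 8b is 3 bytes ≤ B = 5; zero-pad to 5 bytes: K' = 2c e2 8b 00 00.
K' ⊕ ipad = 1a d4 bd 36 36; K' ⊕ opad = 70 be d7 5c 5c.
m1: inner = H(1a d4 bd 36 36 a8 5b ee) = 08; tag = H(70 be d7 5c 5c 08) = c5 ← matches
m2: inner = H(1a d4 bd 36 36 47 c6 0c) = 30; tag = H(70 be d7 5c 5c 30) = ed
m3: inner = H(1a d4 bd 36 36 74 49 63) = 37; tag = H(70 be d7 5c 5c 37) = f4

1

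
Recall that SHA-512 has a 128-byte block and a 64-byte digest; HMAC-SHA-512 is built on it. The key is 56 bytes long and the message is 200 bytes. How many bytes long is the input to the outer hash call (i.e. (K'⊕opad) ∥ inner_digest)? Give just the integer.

Key is 56 ≤ 128 bytes, zero-padded: |K'| = 128.
Outer input = (K'⊕opad) ∥ H(inner) → 128 + 64 = 192 bytes.

192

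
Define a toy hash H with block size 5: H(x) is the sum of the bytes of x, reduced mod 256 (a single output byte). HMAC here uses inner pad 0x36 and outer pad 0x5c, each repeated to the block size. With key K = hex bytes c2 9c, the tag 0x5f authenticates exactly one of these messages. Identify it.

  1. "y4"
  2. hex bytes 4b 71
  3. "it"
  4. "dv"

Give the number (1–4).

1

Key hex bytes c2 9c is 2 bytes ≤ B = 5; zero-pad to 5 bytes: K' = c2 9c 00 00 00.
K' ⊕ ipad = f4 aa 36 36 36; K' ⊕ opad = 9e c0 5c 5c 5c.
m1: inner = H(f4 aa 36 36 36 79 34) = ed; tag = H(9e c0 5c 5c 5c ed) = 5f ← matches
m2: inner = H(f4 aa 36 36 36 4b 71) = fc; tag = H(9e c0 5c 5c 5c fc) = 6e
m3: inner = H(f4 aa 36 36 36 69 74) = 1d; tag = H(9e c0 5c 5c 5c 1d) = 8f
m4: inner = H(f4 aa 36 36 36 64 76) = 1a; tag = H(9e c0 5c 5c 5c 1a) = 8c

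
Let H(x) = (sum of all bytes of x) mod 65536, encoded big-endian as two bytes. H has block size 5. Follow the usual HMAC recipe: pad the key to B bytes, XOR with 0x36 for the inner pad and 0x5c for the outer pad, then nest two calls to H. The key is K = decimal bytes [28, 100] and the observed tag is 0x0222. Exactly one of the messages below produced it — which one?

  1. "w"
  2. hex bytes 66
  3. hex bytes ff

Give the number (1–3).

1

Key decimal bytes [28, 100] = 1c 64 is 2 bytes ≤ B = 5; zero-pad to 5 bytes: K' = 1c 64 00 00 00.
K' ⊕ ipad = 2a 52 36 36 36; K' ⊕ opad = 40 38 5c 5c 5c.
m1: inner = H(2a 52 36 36 36 77) = 01 95; tag = H(40 38 5c 5c 5c 01 95) = 0222 ← matches
m2: inner = H(2a 52 36 36 36 66) = 01 84; tag = H(40 38 5c 5c 5c 01 84) = 0211
m3: inner = H(2a 52 36 36 36 ff) = 02 1d; tag = H(40 38 5c 5c 5c 02 1d) = 01ab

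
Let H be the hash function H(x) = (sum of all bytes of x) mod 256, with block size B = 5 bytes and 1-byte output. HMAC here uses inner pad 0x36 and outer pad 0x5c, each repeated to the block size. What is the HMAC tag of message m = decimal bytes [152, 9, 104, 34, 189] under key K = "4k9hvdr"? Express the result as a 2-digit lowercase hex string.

Key "4k9hvdr" = 34 6b 39 68 76 64 72 is 7 bytes > B = 5, so hash it first: H(key) = 8c, then zero-pad to 5 bytes: K' = 8c 00 00 00 00.
K' ⊕ ipad = ba 36 36 36 36.  K' ⊕ opad = d0 5c 5c 5c 5c.
Inner input = (K'⊕ipad) ∥ m = ba 36 36 36 36 ∥ 98 09 68 22 bd.
Inner hash: sum = 186+54+54+54+54+152+9+104+34+189 = 890; mod 256 = 122 → 7a.
Outer input = (K'⊕opad) ∥ inner = d0 5c 5c 5c 5c ∥ 7a.
Outer hash (tag): sum = 208+92+92+92+92+122 = 698; mod 256 = 186 → ba.

ba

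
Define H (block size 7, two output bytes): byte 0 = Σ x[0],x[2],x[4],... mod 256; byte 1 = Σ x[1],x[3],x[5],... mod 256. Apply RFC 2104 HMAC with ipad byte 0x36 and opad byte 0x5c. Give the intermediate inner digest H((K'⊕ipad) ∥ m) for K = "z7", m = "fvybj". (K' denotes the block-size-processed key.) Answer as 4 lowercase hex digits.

c6b6

Key "z7" = 7a 37 is 2 bytes ≤ B = 7; zero-pad to 7 bytes: K' = 7a 37 00 00 00 00 00.
K' ⊕ ipad = 4c 01 36 36 36 36 36.
Inner input = 4c 01 36 36 36 36 36 ∥ 66 76 79 62 6a.
Inner hash: even-index sum = 454 mod 256 = 198; odd-index sum = 438 mod 256 = 182 → c6 b6.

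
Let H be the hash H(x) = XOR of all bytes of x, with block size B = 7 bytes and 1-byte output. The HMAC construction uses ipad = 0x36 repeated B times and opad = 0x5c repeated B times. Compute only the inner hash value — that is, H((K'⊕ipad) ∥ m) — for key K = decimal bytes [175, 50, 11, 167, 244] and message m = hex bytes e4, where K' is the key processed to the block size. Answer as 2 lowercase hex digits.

17

Key decimal bytes [175, 50, 11, 167, 244] = af 32 0b a7 f4 is 5 bytes ≤ B = 7; zero-pad to 7 bytes: K' = af 32 0b a7 f4 00 00.
K' ⊕ ipad = 99 04 3d 91 c2 36 36.
Inner input = 99 04 3d 91 c2 36 36 ∥ e4.
Inner hash: XOR 99⊕04⊕3d⊕91⊕c2⊕36⊕36⊕e4 = 17.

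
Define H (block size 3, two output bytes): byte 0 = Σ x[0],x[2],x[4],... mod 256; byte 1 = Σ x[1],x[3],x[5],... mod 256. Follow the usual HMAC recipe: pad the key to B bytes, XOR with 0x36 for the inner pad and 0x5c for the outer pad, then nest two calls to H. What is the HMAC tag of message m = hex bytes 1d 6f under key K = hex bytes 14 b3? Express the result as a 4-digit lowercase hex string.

46b6

Key hex bytes 14 b3 is 2 bytes ≤ B = 3; zero-pad to 3 bytes: K' = 14 b3 00.
K' ⊕ ipad = 22 85 36.  K' ⊕ opad = 48 ef 5c.
Inner input = (K'⊕ipad) ∥ m = 22 85 36 ∥ 1d 6f.
Inner hash: even-index sum = 199 mod 256 = 199; odd-index sum = 162 mod 256 = 162 → c7 a2.
Outer input = (K'⊕opad) ∥ inner = 48 ef 5c ∥ c7 a2.
Outer hash (tag): even-index sum = 326 mod 256 = 70; odd-index sum = 438 mod 256 = 182 → 46 b6.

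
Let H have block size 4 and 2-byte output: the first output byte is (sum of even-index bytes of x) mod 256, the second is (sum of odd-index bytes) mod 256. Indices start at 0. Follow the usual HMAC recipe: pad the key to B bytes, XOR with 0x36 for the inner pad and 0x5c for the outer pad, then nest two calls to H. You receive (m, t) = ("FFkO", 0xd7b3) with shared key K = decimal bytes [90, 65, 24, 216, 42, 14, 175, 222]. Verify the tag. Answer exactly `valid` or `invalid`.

Key decimal bytes [90, 65, 24, 216, 42, 14, 175, 222] = 5a 41 18 d8 2a 0e af de is 8 bytes > B = 4, so hash it first: H(key) = 4b 05, then zero-pad to 4 bytes: K' = 4b 05 00 00.
K' ⊕ ipad = 7d 33 36 36; K' ⊕ opad = 17 59 5c 5c.
Inner hash: even-index sum = 356 mod 256 = 100; odd-index sum = 254 mod 256 = 254 → 64 fe.
Outer hash (recomputed tag): even-index sum = 215 mod 256 = 215; odd-index sum = 435 mod 256 = 179 → d7 b3.
Recomputed tag = d7b3; claimed = d7b3 → match.

valid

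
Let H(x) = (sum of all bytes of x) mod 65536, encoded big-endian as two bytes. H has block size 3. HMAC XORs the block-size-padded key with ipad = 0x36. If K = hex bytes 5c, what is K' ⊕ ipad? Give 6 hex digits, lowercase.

6a3636

Key hex bytes 5c is 1 byte ≤ B = 3; zero-pad to 3 bytes: K' = 5c 00 00.
XOR each byte with 0x36: 5c⊕36=6a, 00⊕36=36, 00⊕36=36.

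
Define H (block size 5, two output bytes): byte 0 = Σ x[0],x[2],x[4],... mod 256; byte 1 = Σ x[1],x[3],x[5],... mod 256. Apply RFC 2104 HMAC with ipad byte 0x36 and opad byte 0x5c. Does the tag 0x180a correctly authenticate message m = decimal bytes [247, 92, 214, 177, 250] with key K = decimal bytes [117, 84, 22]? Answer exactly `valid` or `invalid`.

Key decimal bytes [117, 84, 22] = 75 54 16 is 3 bytes ≤ B = 5; zero-pad to 5 bytes: K' = 75 54 16 00 00.
K' ⊕ ipad = 43 62 20 36 36; K' ⊕ opad = 29 08 4a 5c 5c.
Inner hash: even-index sum = 422 mod 256 = 166; odd-index sum = 863 mod 256 = 95 → a6 5f.
Outer hash (recomputed tag): even-index sum = 302 mod 256 = 46; odd-index sum = 266 mod 256 = 10 → 2e 0a.
Recomputed tag = 2e0a; claimed = 180a → mismatch.

invalid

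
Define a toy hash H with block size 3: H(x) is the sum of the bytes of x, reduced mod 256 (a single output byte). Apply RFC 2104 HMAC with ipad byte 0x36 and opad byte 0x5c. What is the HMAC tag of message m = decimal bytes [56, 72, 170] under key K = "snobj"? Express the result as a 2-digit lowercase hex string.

b8

Key "snobj" = 73 6e 6f 62 6a is 5 bytes > B = 3, so hash it first: H(key) = 1c, then zero-pad to 3 bytes: K' = 1c 00 00.
K' ⊕ ipad = 2a 36 36.  K' ⊕ opad = 40 5c 5c.
Inner input = (K'⊕ipad) ∥ m = 2a 36 36 ∥ 38 48 aa.
Inner hash: sum = 42+54+54+56+72+170 = 448; mod 256 = 192 → c0.
Outer input = (K'⊕opad) ∥ inner = 40 5c 5c ∥ c0.
Outer hash (tag): sum = 64+92+92+192 = 440; mod 256 = 184 → b8.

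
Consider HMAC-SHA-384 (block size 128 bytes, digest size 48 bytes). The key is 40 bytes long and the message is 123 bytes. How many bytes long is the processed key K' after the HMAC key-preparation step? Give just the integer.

128

Key is 40 ≤ 128 bytes, zero-padded: |K'| = 128.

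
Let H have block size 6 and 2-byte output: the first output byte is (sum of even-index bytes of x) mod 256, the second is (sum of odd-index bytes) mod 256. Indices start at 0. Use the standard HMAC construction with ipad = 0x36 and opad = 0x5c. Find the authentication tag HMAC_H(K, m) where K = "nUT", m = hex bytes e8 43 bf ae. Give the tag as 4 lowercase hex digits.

Key "nUT" = 6e 55 54 is 3 bytes ≤ B = 6; zero-pad to 6 bytes: K' = 6e 55 54 00 00 00.
K' ⊕ ipad = 58 63 62 36 36 36.  K' ⊕ opad = 32 09 08 5c 5c 5c.
Inner input = (K'⊕ipad) ∥ m = 58 63 62 36 36 36 ∥ e8 43 bf ae.
Inner hash: even-index sum = 663 mod 256 = 151; odd-index sum = 448 mod 256 = 192 → 97 c0.
Outer input = (K'⊕opad) ∥ inner = 32 09 08 5c 5c 5c ∥ 97 c0.
Outer hash (tag): even-index sum = 301 mod 256 = 45; odd-index sum = 385 mod 256 = 129 → 2d 81.

2d81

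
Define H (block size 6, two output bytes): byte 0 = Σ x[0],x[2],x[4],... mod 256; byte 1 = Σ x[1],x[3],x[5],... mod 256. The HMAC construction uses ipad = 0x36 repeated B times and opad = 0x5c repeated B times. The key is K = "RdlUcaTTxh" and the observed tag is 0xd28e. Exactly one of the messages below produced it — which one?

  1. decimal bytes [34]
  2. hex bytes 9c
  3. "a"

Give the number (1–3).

Key "RdlUcaTTxh" = 52 64 6c 55 63 61 54 54 78 68 is 10 bytes > B = 6, so hash it first: H(key) = ed d6, then zero-pad to 6 bytes: K' = ed d6 00 00 00 00.
K' ⊕ ipad = db e0 36 36 36 36; K' ⊕ opad = b1 8a 5c 5c 5c 5c.
m1: inner = H(db e0 36 36 36 36 22) = 69 4c; tag = H(b1 8a 5c 5c 5c 5c 69 4c) = d28e ← matches
m2: inner = H(db e0 36 36 36 36 9c) = e3 4c; tag = H(b1 8a 5c 5c 5c 5c e3 4c) = 4c8e
m3: inner = H(db e0 36 36 36 36 61) = a8 4c; tag = H(b1 8a 5c 5c 5c 5c a8 4c) = 118e

1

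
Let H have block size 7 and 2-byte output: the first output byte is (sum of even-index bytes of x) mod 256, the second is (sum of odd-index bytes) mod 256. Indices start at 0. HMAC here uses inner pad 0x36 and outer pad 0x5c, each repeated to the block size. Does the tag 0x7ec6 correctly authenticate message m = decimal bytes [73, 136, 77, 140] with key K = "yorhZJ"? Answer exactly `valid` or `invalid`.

valid

Key "yorhZJ" = 79 6f 72 68 5a 4a is 6 bytes ≤ B = 7; zero-pad to 7 bytes: K' = 79 6f 72 68 5a 4a 00.
K' ⊕ ipad = 4f 59 44 5e 6c 7c 36; K' ⊕ opad = 25 33 2e 34 06 16 5c.
Inner hash: even-index sum = 585 mod 256 = 73; odd-index sum = 457 mod 256 = 201 → 49 c9.
Outer hash (recomputed tag): even-index sum = 382 mod 256 = 126; odd-index sum = 198 mod 256 = 198 → 7e c6.
Recomputed tag = 7ec6; claimed = 7ec6 → match.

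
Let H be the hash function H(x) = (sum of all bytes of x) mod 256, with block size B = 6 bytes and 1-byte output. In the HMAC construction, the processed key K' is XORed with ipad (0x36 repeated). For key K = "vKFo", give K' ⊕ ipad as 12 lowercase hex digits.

407d70593636

Key "vKFo" = 76 4b 46 6f is 4 bytes ≤ B = 6; zero-pad to 6 bytes: K' = 76 4b 46 6f 00 00.
XOR each byte with 0x36: 76⊕36=40, 4b⊕36=7d, 46⊕36=70, 6f⊕36=59, 00⊕36=36, 00⊕36=36.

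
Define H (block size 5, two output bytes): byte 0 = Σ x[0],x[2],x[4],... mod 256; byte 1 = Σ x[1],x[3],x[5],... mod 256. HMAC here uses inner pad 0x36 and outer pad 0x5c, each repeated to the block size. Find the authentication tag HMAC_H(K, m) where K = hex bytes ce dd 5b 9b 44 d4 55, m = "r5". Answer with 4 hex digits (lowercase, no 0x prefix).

7801

Key hex bytes ce dd 5b 9b 44 d4 55 is 7 bytes > B = 5, so hash it first: H(key) = c2 4c, then zero-pad to 5 bytes: K' = c2 4c 00 00 00.
K' ⊕ ipad = f4 7a 36 36 36.  K' ⊕ opad = 9e 10 5c 5c 5c.
Inner input = (K'⊕ipad) ∥ m = f4 7a 36 36 36 ∥ 72 35.
Inner hash: even-index sum = 405 mod 256 = 149; odd-index sum = 290 mod 256 = 34 → 95 22.
Outer input = (K'⊕opad) ∥ inner = 9e 10 5c 5c 5c ∥ 95 22.
Outer hash (tag): even-index sum = 376 mod 256 = 120; odd-index sum = 257 mod 256 = 1 → 78 01.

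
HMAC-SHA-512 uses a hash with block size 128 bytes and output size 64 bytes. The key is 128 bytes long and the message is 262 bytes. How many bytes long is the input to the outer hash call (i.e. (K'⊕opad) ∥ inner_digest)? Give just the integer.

192

Key is 128 ≤ 128 bytes, zero-padded: |K'| = 128.
Outer input = (K'⊕opad) ∥ H(inner) → 128 + 64 = 192 bytes.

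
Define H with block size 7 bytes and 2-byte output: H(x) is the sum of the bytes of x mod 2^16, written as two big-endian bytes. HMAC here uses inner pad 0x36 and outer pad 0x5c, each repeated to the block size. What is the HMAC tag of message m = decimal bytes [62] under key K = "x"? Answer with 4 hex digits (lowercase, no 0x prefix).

031d

Key "x" = 78 is 1 byte ≤ B = 7; zero-pad to 7 bytes: K' = 78 00 00 00 00 00 00.
K' ⊕ ipad = 4e 36 36 36 36 36 36.  K' ⊕ opad = 24 5c 5c 5c 5c 5c 5c.
Inner input = (K'⊕ipad) ∥ m = 4e 36 36 36 36 36 36 ∥ 3e.
Inner hash: sum = 78+54+54+54+54+54+54+62 = 464 → 01 d0.
Outer input = (K'⊕opad) ∥ inner = 24 5c 5c 5c 5c 5c 5c ∥ 01 d0.
Outer hash (tag): sum = 36+92+92+92+92+92+92+1+208 = 797 → 03 1d.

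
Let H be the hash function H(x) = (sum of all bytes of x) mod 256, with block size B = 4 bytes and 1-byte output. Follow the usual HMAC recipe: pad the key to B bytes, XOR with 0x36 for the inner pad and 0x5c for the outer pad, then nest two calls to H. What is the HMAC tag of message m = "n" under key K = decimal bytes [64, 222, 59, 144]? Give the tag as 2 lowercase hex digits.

50

Key decimal bytes [64, 222, 59, 144] = 40 de 3b 90 is exactly B = 4 bytes: K' = 40 de 3b 90.
K' ⊕ ipad = 76 e8 0d a6.  K' ⊕ opad = 1c 82 67 cc.
Inner input = (K'⊕ipad) ∥ m = 76 e8 0d a6 ∥ 6e.
Inner hash: sum = 118+232+13+166+110 = 639; mod 256 = 127 → 7f.
Outer input = (K'⊕opad) ∥ inner = 1c 82 67 cc ∥ 7f.
Outer hash (tag): sum = 28+130+103+204+127 = 592; mod 256 = 80 → 50.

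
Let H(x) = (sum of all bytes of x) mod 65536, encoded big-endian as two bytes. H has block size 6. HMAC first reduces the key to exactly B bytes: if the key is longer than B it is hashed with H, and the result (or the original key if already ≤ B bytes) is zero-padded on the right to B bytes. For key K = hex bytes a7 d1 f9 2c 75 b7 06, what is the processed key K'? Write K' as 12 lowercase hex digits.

|K| = 7 > B = 6, so first hash the key.
H(K): sum = 167+209+249+44+117+183+6 = 975 → 03 cf.
Zero-pad H(K) = 03 cf to 6 bytes: K' = 03 cf 00 00 00 00.

03cf00000000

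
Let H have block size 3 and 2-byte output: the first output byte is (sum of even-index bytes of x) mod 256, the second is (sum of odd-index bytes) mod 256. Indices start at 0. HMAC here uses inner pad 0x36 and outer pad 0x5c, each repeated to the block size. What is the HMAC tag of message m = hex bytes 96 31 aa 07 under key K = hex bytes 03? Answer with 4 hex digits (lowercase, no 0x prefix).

Key hex bytes 03 is 1 byte ≤ B = 3; zero-pad to 3 bytes: K' = 03 00 00.
K' ⊕ ipad = 35 36 36.  K' ⊕ opad = 5f 5c 5c.
Inner input = (K'⊕ipad) ∥ m = 35 36 36 ∥ 96 31 aa 07.
Inner hash: even-index sum = 163 mod 256 = 163; odd-index sum = 374 mod 256 = 118 → a3 76.
Outer input = (K'⊕opad) ∥ inner = 5f 5c 5c ∥ a3 76.
Outer hash (tag): even-index sum = 305 mod 256 = 49; odd-index sum = 255 mod 256 = 255 → 31 ff.

31ff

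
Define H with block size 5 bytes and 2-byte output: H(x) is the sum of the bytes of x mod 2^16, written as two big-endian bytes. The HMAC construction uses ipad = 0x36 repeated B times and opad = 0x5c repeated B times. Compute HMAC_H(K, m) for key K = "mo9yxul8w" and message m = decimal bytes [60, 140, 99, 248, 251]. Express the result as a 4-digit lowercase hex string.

02d6

Key "mo9yxul8w" = 6d 6f 39 79 78 75 6c 38 77 is 9 bytes > B = 5, so hash it first: H(key) = 03 96, then zero-pad to 5 bytes: K' = 03 96 00 00 00.
K' ⊕ ipad = 35 a0 36 36 36.  K' ⊕ opad = 5f ca 5c 5c 5c.
Inner input = (K'⊕ipad) ∥ m = 35 a0 36 36 36 ∥ 3c 8c 63 f8 fb.
Inner hash: sum = 53+160+54+54+54+60+140+99+248+251 = 1173 → 04 95.
Outer input = (K'⊕opad) ∥ inner = 5f ca 5c 5c 5c ∥ 04 95.
Outer hash (tag): sum = 95+202+92+92+92+4+149 = 726 → 02 d6.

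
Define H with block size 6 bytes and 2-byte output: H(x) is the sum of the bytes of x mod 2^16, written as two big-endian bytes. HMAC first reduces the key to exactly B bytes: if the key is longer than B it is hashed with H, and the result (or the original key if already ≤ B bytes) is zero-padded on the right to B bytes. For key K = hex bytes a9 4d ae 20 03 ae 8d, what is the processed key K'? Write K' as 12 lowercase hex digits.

|K| = 7 > B = 6, so first hash the key.
H(K): sum = 169+77+174+32+3+174+141 = 770 → 03 02.
Zero-pad H(K) = 03 02 to 6 bytes: K' = 03 02 00 00 00 00.

030200000000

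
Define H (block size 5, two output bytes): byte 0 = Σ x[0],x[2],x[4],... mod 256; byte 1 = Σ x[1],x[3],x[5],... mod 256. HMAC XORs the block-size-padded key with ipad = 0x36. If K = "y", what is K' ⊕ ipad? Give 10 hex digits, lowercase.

Key "y" = 79 is 1 byte ≤ B = 5; zero-pad to 5 bytes: K' = 79 00 00 00 00.
XOR each byte with 0x36: 79⊕36=4f, 00⊕36=36, 00⊕36=36, 00⊕36=36, 00⊕36=36.

4f36363636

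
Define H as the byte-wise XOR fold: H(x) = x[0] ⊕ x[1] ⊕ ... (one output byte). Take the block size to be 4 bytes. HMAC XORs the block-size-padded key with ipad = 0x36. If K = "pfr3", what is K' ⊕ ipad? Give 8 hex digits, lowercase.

46504405

Key "pfr3" = 70 66 72 33 is exactly B = 4 bytes: K' = 70 66 72 33.
XOR each byte with 0x36: 70⊕36=46, 66⊕36=50, 72⊕36=44, 33⊕36=05.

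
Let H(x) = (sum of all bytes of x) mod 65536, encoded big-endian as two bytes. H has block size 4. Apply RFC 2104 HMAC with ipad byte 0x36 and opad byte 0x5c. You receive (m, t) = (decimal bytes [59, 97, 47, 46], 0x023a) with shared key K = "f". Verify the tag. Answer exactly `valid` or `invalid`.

Key "f" = 66 is 1 byte ≤ B = 4; zero-pad to 4 bytes: K' = 66 00 00 00.
K' ⊕ ipad = 50 36 36 36; K' ⊕ opad = 3a 5c 5c 5c.
Inner hash: sum = 80+54+54+54+59+97+47+46 = 491 → 01 eb.
Outer hash (recomputed tag): sum = 58+92+92+92+1+235 = 570 → 02 3a.
Recomputed tag = 023a; claimed = 023a → match.

valid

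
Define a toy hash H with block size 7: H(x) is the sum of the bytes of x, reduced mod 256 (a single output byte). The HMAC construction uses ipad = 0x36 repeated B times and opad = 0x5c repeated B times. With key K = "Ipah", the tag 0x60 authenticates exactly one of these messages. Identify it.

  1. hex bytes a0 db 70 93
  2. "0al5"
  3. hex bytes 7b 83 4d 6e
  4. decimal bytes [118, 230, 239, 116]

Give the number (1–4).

1

Key "Ipah" = 49 70 61 68 is 4 bytes ≤ B = 7; zero-pad to 7 bytes: K' = 49 70 61 68 00 00 00.
K' ⊕ ipad = 7f 46 57 5e 36 36 36; K' ⊕ opad = 15 2c 3d 34 5c 5c 5c.
m1: inner = H(7f 46 57 5e 36 36 36 a0 db 70 93) = 9a; tag = H(15 2c 3d 34 5c 5c 5c 9a) = 60 ← matches
m2: inner = H(7f 46 57 5e 36 36 36 30 61 6c 35) = 4e; tag = H(15 2c 3d 34 5c 5c 5c 4e) = 14
m3: inner = H(7f 46 57 5e 36 36 36 7b 83 4d 6e) = d5; tag = H(15 2c 3d 34 5c 5c 5c d5) = 9b
m4: inner = H(7f 46 57 5e 36 36 36 76 e6 ef 74) = db; tag = H(15 2c 3d 34 5c 5c 5c db) = a1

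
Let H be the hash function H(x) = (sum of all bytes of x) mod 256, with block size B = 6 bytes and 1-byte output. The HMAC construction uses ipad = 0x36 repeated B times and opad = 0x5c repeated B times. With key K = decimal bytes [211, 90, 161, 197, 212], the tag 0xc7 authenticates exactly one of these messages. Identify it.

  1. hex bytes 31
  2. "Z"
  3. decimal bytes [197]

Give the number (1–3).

Key decimal bytes [211, 90, 161, 197, 212] = d3 5a a1 c5 d4 is 5 bytes ≤ B = 6; zero-pad to 6 bytes: K' = d3 5a a1 c5 d4 00.
K' ⊕ ipad = e5 6c 97 f3 e2 36; K' ⊕ opad = 8f 06 fd 99 88 5c.
m1: inner = H(e5 6c 97 f3 e2 36 31) = 24; tag = H(8f 06 fd 99 88 5c 24) = 33
m2: inner = H(e5 6c 97 f3 e2 36 5a) = 4d; tag = H(8f 06 fd 99 88 5c 4d) = 5c
m3: inner = H(e5 6c 97 f3 e2 36 c5) = b8; tag = H(8f 06 fd 99 88 5c b8) = c7 ← matches

3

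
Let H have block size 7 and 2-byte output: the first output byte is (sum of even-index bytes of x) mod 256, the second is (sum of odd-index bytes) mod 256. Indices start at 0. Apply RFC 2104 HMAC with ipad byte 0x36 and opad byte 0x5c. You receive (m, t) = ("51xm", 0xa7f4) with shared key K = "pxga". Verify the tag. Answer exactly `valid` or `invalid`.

Key "pxga" = 70 78 67 61 is 4 bytes ≤ B = 7; zero-pad to 7 bytes: K' = 70 78 67 61 00 00 00.
K' ⊕ ipad = 46 4e 51 57 36 36 36; K' ⊕ opad = 2c 24 3b 3d 5c 5c 5c.
Inner hash: even-index sum = 417 mod 256 = 161; odd-index sum = 392 mod 256 = 136 → a1 88.
Outer hash (recomputed tag): even-index sum = 423 mod 256 = 167; odd-index sum = 350 mod 256 = 94 → a7 5e.
Recomputed tag = a75e; claimed = a7f4 → mismatch.

invalid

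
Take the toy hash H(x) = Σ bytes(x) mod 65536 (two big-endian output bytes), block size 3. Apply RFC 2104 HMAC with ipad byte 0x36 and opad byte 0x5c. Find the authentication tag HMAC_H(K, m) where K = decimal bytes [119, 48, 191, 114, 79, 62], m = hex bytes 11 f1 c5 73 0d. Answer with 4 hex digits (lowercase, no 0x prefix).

Key decimal bytes [119, 48, 191, 114, 79, 62] = 77 30 bf 72 4f 3e is 6 bytes > B = 3, so hash it first: H(key) = 02 65, then zero-pad to 3 bytes: K' = 02 65 00.
K' ⊕ ipad = 34 53 36.  K' ⊕ opad = 5e 39 5c.
Inner input = (K'⊕ipad) ∥ m = 34 53 36 ∥ 11 f1 c5 73 0d.
Inner hash: sum = 52+83+54+17+241+197+115+13 = 772 → 03 04.
Outer input = (K'⊕opad) ∥ inner = 5e 39 5c ∥ 03 04.
Outer hash (tag): sum = 94+57+92+3+4 = 250 → 00 fa.

00fa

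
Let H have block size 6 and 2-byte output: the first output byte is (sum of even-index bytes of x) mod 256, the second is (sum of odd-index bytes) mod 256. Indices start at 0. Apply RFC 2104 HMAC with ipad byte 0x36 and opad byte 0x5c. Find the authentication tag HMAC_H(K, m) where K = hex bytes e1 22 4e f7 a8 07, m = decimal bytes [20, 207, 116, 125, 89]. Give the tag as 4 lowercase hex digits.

91d6

Key hex bytes e1 22 4e f7 a8 07 is exactly B = 6 bytes: K' = e1 22 4e f7 a8 07.
K' ⊕ ipad = d7 14 78 c1 9e 31.  K' ⊕ opad = bd 7e 12 ab f4 5b.
Inner input = (K'⊕ipad) ∥ m = d7 14 78 c1 9e 31 ∥ 14 cf 74 7d 59.
Inner hash: even-index sum = 718 mod 256 = 206; odd-index sum = 594 mod 256 = 82 → ce 52.
Outer input = (K'⊕opad) ∥ inner = bd 7e 12 ab f4 5b ∥ ce 52.
Outer hash (tag): even-index sum = 657 mod 256 = 145; odd-index sum = 470 mod 256 = 214 → 91 d6.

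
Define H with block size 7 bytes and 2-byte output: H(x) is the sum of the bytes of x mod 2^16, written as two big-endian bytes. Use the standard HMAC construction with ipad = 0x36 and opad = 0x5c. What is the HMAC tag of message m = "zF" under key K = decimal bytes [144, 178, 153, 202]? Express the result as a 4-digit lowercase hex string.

Key decimal bytes [144, 178, 153, 202] = 90 b2 99 ca is 4 bytes ≤ B = 7; zero-pad to 7 bytes: K' = 90 b2 99 ca 00 00 00.
K' ⊕ ipad = a6 84 af fc 36 36 36.  K' ⊕ opad = cc ee c5 96 5c 5c 5c.
Inner input = (K'⊕ipad) ∥ m = a6 84 af fc 36 36 36 ∥ 7a 46.
Inner hash: sum = 166+132+175+252+54+54+54+122+70 = 1079 → 04 37.
Outer input = (K'⊕opad) ∥ inner = cc ee c5 96 5c 5c 5c ∥ 04 37.
Outer hash (tag): sum = 204+238+197+150+92+92+92+4+55 = 1124 → 04 64.

0464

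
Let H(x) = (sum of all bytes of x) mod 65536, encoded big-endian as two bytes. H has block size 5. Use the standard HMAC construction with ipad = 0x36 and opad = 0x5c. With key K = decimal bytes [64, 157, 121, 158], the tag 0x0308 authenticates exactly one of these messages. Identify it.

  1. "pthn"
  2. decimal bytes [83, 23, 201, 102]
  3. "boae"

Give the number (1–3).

Key decimal bytes [64, 157, 121, 158] = 40 9d 79 9e is 4 bytes ≤ B = 5; zero-pad to 5 bytes: K' = 40 9d 79 9e 00.
K' ⊕ ipad = 76 ab 4f a8 36; K' ⊕ opad = 1c c1 25 c2 5c.
m1: inner = H(76 ab 4f a8 36 70 74 68 6e) = 04 08; tag = H(1c c1 25 c2 5c 04 08) = 022c
m2: inner = H(76 ab 4f a8 36 53 17 c9 66) = 03 e7; tag = H(1c c1 25 c2 5c 03 e7) = 030a
m3: inner = H(76 ab 4f a8 36 62 6f 61 65) = 03 e5; tag = H(1c c1 25 c2 5c 03 e5) = 0308 ← matches

3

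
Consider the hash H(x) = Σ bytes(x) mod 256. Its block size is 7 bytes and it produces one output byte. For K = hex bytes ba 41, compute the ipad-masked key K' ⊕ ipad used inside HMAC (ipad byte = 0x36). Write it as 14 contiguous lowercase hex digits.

8c773636363636

Key hex bytes ba 41 is 2 bytes ≤ B = 7; zero-pad to 7 bytes: K' = ba 41 00 00 00 00 00.
XOR each byte with 0x36: ba⊕36=8c, 41⊕36=77, 00⊕36=36, 00⊕36=36, 00⊕36=36, 00⊕36=36, 00⊕36=36.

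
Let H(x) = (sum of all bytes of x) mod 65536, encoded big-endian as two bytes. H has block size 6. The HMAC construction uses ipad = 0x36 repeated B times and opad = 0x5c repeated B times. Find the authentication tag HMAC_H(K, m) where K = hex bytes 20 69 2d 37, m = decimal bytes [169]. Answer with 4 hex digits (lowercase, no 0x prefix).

Key hex bytes 20 69 2d 37 is 4 bytes ≤ B = 6; zero-pad to 6 bytes: K' = 20 69 2d 37 00 00.
K' ⊕ ipad = 16 5f 1b 01 36 36.  K' ⊕ opad = 7c 35 71 6b 5c 5c.
Inner input = (K'⊕ipad) ∥ m = 16 5f 1b 01 36 36 ∥ a9.
Inner hash: sum = 22+95+27+1+54+54+169 = 422 → 01 a6.
Outer input = (K'⊕opad) ∥ inner = 7c 35 71 6b 5c 5c ∥ 01 a6.
Outer hash (tag): sum = 124+53+113+107+92+92+1+166 = 748 → 02 ec.

02ec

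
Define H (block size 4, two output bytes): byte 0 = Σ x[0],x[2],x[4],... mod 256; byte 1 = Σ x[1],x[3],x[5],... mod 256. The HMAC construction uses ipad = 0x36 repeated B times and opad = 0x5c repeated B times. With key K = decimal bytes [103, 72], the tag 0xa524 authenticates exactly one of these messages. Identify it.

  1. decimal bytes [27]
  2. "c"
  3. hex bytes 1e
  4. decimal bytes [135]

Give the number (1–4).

Key decimal bytes [103, 72] = 67 48 is 2 bytes ≤ B = 4; zero-pad to 4 bytes: K' = 67 48 00 00.
K' ⊕ ipad = 51 7e 36 36; K' ⊕ opad = 3b 14 5c 5c.
m1: inner = H(51 7e 36 36 1b) = a2 b4; tag = H(3b 14 5c 5c a2 b4) = 3924
m2: inner = H(51 7e 36 36 63) = ea b4; tag = H(3b 14 5c 5c ea b4) = 8124
m3: inner = H(51 7e 36 36 1e) = a5 b4; tag = H(3b 14 5c 5c a5 b4) = 3c24
m4: inner = H(51 7e 36 36 87) = 0e b4; tag = H(3b 14 5c 5c 0e b4) = a524 ← matches

4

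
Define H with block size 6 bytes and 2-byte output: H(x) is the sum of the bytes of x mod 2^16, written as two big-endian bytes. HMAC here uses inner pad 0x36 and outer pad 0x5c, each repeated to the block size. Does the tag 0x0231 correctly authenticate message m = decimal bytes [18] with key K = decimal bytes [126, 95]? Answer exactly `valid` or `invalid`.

valid

Key decimal bytes [126, 95] = 7e 5f is 2 bytes ≤ B = 6; zero-pad to 6 bytes: K' = 7e 5f 00 00 00 00.
K' ⊕ ipad = 48 69 36 36 36 36; K' ⊕ opad = 22 03 5c 5c 5c 5c.
Inner hash: sum = 72+105+54+54+54+54+18 = 411 → 01 9b.
Outer hash (recomputed tag): sum = 34+3+92+92+92+92+1+155 = 561 → 02 31.
Recomputed tag = 0231; claimed = 0231 → match.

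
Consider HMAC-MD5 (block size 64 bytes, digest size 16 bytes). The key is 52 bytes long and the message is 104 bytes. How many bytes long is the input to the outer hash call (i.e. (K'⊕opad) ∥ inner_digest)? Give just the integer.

80

Key is 52 ≤ 64 bytes, zero-padded: |K'| = 64.
Outer input = (K'⊕opad) ∥ H(inner) → 64 + 16 = 80 bytes.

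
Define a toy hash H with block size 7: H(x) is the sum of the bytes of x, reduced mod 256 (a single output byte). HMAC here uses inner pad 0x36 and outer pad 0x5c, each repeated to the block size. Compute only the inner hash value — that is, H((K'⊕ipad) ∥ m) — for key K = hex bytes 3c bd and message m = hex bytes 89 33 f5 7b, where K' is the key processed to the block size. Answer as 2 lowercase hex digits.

cf

Key hex bytes 3c bd is 2 bytes ≤ B = 7; zero-pad to 7 bytes: K' = 3c bd 00 00 00 00 00.
K' ⊕ ipad = 0a 8b 36 36 36 36 36.
Inner input = 0a 8b 36 36 36 36 36 ∥ 89 33 f5 7b.
Inner hash: sum = 10+139+54+54+54+54+54+137+51+245+123 = 975; mod 256 = 207 → cf.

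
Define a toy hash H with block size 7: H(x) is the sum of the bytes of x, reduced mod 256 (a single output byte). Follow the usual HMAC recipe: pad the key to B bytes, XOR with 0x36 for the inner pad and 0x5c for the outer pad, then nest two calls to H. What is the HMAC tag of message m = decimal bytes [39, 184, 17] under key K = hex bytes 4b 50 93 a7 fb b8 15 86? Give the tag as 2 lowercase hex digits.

f0

Key hex bytes 4b 50 93 a7 fb b8 15 86 is 8 bytes > B = 7, so hash it first: H(key) = 23, then zero-pad to 7 bytes: K' = 23 00 00 00 00 00 00.
K' ⊕ ipad = 15 36 36 36 36 36 36.  K' ⊕ opad = 7f 5c 5c 5c 5c 5c 5c.
Inner input = (K'⊕ipad) ∥ m = 15 36 36 36 36 36 36 ∥ 27 b8 11.
Inner hash: sum = 21+54+54+54+54+54+54+39+184+17 = 585; mod 256 = 73 → 49.
Outer input = (K'⊕opad) ∥ inner = 7f 5c 5c 5c 5c 5c 5c ∥ 49.
Outer hash (tag): sum = 127+92+92+92+92+92+92+73 = 752; mod 256 = 240 → f0.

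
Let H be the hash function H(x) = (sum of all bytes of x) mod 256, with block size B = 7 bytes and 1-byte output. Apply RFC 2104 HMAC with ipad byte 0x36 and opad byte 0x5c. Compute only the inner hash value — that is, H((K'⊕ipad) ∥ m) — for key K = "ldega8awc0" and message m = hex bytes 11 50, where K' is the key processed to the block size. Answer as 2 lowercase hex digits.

3b

Key "ldega8awc0" = 6c 64 65 67 61 38 61 77 63 30 is 10 bytes > B = 7, so hash it first: H(key) = a0, then zero-pad to 7 bytes: K' = a0 00 00 00 00 00 00.
K' ⊕ ipad = 96 36 36 36 36 36 36.
Inner input = 96 36 36 36 36 36 36 ∥ 11 50.
Inner hash: sum = 150+54+54+54+54+54+54+17+80 = 571; mod 256 = 59 → 3b.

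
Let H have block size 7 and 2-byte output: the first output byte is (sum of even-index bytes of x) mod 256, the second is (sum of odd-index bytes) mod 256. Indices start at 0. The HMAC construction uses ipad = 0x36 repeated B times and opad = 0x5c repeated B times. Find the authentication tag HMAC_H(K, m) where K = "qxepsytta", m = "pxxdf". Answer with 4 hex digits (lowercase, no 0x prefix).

Key "qxepsytta" = 71 78 65 70 73 79 74 74 61 is 9 bytes > B = 7, so hash it first: H(key) = 1e d5, then zero-pad to 7 bytes: K' = 1e d5 00 00 00 00 00.
K' ⊕ ipad = 28 e3 36 36 36 36 36.  K' ⊕ opad = 42 89 5c 5c 5c 5c 5c.
Inner input = (K'⊕ipad) ∥ m = 28 e3 36 36 36 36 36 ∥ 70 78 78 64 66.
Inner hash: even-index sum = 422 mod 256 = 166; odd-index sum = 669 mod 256 = 157 → a6 9d.
Outer input = (K'⊕opad) ∥ inner = 42 89 5c 5c 5c 5c 5c ∥ a6 9d.
Outer hash (tag): even-index sum = 499 mod 256 = 243; odd-index sum = 487 mod 256 = 231 → f3 e7.

f3e7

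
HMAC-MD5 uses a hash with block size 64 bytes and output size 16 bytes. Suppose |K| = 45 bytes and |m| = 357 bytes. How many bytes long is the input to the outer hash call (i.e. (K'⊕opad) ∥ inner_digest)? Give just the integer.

Key is 45 ≤ 64 bytes, zero-padded: |K'| = 64.
Outer input = (K'⊕opad) ∥ H(inner) → 64 + 16 = 80 bytes.

80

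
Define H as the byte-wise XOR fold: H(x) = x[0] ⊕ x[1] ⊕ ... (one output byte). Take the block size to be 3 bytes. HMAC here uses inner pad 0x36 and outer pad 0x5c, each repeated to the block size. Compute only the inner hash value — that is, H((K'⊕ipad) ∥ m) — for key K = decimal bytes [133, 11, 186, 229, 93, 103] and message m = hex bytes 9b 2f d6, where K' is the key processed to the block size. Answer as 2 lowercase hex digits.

bf

Key decimal bytes [133, 11, 186, 229, 93, 103] = 85 0b ba e5 5d 67 is 6 bytes > B = 3, so hash it first: H(key) = eb, then zero-pad to 3 bytes: K' = eb 00 00.
K' ⊕ ipad = dd 36 36.
Inner input = dd 36 36 ∥ 9b 2f d6.
Inner hash: XOR dd⊕36⊕36⊕9b⊕2f⊕d6 = bf.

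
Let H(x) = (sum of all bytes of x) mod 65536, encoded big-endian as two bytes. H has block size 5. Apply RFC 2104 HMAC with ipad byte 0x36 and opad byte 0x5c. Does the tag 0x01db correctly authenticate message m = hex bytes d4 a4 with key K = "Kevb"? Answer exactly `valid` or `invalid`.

invalid

Key "Kevb" = 4b 65 76 62 is 4 bytes ≤ B = 5; zero-pad to 5 bytes: K' = 4b 65 76 62 00.
K' ⊕ ipad = 7d 53 40 54 36; K' ⊕ opad = 17 39 2a 3e 5c.
Inner hash: sum = 125+83+64+84+54+212+164 = 786 → 03 12.
Outer hash (recomputed tag): sum = 23+57+42+62+92+3+18 = 297 → 01 29.
Recomputed tag = 0129; claimed = 01db → mismatch.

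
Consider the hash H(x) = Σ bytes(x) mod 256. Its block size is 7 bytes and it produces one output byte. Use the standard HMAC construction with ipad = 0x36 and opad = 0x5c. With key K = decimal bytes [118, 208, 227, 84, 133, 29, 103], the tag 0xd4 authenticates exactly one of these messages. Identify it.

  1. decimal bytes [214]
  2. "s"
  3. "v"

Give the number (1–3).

Key decimal bytes [118, 208, 227, 84, 133, 29, 103] = 76 d0 e3 54 85 1d 67 is exactly B = 7 bytes: K' = 76 d0 e3 54 85 1d 67.
K' ⊕ ipad = 40 e6 d5 62 b3 2b 51; K' ⊕ opad = 2a 8c bf 08 d9 41 3b.
m1: inner = H(40 e6 d5 62 b3 2b 51 d6) = 62; tag = H(2a 8c bf 08 d9 41 3b 62) = 34
m2: inner = H(40 e6 d5 62 b3 2b 51 73) = ff; tag = H(2a 8c bf 08 d9 41 3b ff) = d1
m3: inner = H(40 e6 d5 62 b3 2b 51 76) = 02; tag = H(2a 8c bf 08 d9 41 3b 02) = d4 ← matches

3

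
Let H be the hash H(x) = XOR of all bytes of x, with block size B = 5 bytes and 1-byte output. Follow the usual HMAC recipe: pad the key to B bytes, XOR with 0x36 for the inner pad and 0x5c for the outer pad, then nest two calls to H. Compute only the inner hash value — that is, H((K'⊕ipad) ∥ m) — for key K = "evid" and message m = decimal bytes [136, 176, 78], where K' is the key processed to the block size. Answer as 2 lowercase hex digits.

Key "evid" = 65 76 69 64 is 4 bytes ≤ B = 5; zero-pad to 5 bytes: K' = 65 76 69 64 00.
K' ⊕ ipad = 53 40 5f 52 36.
Inner input = 53 40 5f 52 36 ∥ 88 b0 4e.
Inner hash: XOR 53⊕40⊕5f⊕52⊕36⊕88⊕b0⊕4e = 5e.

5e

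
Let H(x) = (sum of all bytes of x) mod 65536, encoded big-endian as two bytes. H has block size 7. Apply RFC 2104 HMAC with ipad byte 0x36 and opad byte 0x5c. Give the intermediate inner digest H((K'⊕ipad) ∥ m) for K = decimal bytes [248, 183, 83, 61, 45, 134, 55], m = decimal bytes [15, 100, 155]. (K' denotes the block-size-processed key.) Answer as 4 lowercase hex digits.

Key decimal bytes [248, 183, 83, 61, 45, 134, 55] = f8 b7 53 3d 2d 86 37 is exactly B = 7 bytes: K' = f8 b7 53 3d 2d 86 37.
K' ⊕ ipad = ce 81 65 0b 1b b0 01.
Inner input = ce 81 65 0b 1b b0 01 ∥ 0f 64 9b.
Inner hash: sum = 206+129+101+11+27+176+1+15+100+155 = 921 → 03 99.

0399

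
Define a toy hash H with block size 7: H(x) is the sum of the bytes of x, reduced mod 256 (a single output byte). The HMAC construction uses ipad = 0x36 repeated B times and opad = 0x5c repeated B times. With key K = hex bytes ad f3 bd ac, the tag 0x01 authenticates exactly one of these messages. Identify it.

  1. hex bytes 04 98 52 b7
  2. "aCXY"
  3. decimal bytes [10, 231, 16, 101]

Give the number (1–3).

Key hex bytes ad f3 bd ac is 4 bytes ≤ B = 7; zero-pad to 7 bytes: K' = ad f3 bd ac 00 00 00.
K' ⊕ ipad = 9b c5 8b 9a 36 36 36; K' ⊕ opad = f1 af e1 f0 5c 5c 5c.
m1: inner = H(9b c5 8b 9a 36 36 36 04 98 52 b7) = cc; tag = H(f1 af e1 f0 5c 5c 5c cc) = 51
m2: inner = H(9b c5 8b 9a 36 36 36 61 43 58 59) = 7c; tag = H(f1 af e1 f0 5c 5c 5c 7c) = 01 ← matches
m3: inner = H(9b c5 8b 9a 36 36 36 0a e7 10 65) = 8d; tag = H(f1 af e1 f0 5c 5c 5c 8d) = 12

2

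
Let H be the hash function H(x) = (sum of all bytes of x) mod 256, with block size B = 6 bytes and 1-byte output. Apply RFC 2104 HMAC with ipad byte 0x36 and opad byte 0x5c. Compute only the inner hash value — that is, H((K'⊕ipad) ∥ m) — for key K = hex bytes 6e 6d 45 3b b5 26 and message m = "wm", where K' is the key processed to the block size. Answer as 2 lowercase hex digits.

aa

Key hex bytes 6e 6d 45 3b b5 26 is exactly B = 6 bytes: K' = 6e 6d 45 3b b5 26.
K' ⊕ ipad = 58 5b 73 0d 83 10.
Inner input = 58 5b 73 0d 83 10 ∥ 77 6d.
Inner hash: sum = 88+91+115+13+131+16+119+109 = 682; mod 256 = 170 → aa.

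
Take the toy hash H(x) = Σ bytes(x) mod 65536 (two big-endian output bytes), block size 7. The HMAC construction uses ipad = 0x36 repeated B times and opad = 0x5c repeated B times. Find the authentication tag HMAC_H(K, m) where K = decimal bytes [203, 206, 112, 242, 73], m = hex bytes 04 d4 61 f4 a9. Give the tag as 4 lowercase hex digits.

0396

Key decimal bytes [203, 206, 112, 242, 73] = cb ce 70 f2 49 is 5 bytes ≤ B = 7; zero-pad to 7 bytes: K' = cb ce 70 f2 49 00 00.
K' ⊕ ipad = fd f8 46 c4 7f 36 36.  K' ⊕ opad = 97 92 2c ae 15 5c 5c.
Inner input = (K'⊕ipad) ∥ m = fd f8 46 c4 7f 36 36 ∥ 04 d4 61 f4 a9.
Inner hash: sum = 253+248+70+196+127+54+54+4+212+97+244+169 = 1728 → 06 c0.
Outer input = (K'⊕opad) ∥ inner = 97 92 2c ae 15 5c 5c ∥ 06 c0.
Outer hash (tag): sum = 151+146+44+174+21+92+92+6+192 = 918 → 03 96.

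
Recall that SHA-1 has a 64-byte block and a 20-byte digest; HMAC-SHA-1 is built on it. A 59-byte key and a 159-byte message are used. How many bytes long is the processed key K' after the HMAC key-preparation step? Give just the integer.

64

Key is 59 ≤ 64 bytes, zero-padded: |K'| = 64.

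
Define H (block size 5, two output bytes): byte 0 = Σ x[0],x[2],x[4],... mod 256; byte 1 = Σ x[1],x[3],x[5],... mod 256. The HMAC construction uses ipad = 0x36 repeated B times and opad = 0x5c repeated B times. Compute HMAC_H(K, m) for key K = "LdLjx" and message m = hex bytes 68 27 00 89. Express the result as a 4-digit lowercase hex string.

Key "LdLjx" = 4c 64 4c 6a 78 is exactly B = 5 bytes: K' = 4c 64 4c 6a 78.
K' ⊕ ipad = 7a 52 7a 5c 4e.  K' ⊕ opad = 10 38 10 36 24.
Inner input = (K'⊕ipad) ∥ m = 7a 52 7a 5c 4e ∥ 68 27 00 89.
Inner hash: even-index sum = 498 mod 256 = 242; odd-index sum = 278 mod 256 = 22 → f2 16.
Outer input = (K'⊕opad) ∥ inner = 10 38 10 36 24 ∥ f2 16.
Outer hash (tag): even-index sum = 90 mod 256 = 90; odd-index sum = 352 mod 256 = 96 → 5a 60.

5a60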